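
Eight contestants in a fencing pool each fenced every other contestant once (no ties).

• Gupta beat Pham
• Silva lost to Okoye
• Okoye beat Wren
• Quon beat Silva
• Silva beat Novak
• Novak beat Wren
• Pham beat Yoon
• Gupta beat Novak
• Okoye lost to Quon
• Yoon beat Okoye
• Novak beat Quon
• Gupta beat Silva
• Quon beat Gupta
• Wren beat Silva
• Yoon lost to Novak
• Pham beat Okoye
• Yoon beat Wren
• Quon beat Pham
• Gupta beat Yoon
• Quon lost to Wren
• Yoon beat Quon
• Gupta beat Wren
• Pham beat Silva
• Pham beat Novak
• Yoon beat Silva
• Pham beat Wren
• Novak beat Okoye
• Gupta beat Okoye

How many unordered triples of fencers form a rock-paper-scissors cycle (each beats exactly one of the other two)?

Win totals: Novak 4, Wren 2, Gupta 6, Yoon 4, Okoye 2, Silva 1, Quon 4, Pham 5.
A fencer with w wins dominates both others in C(w,2) triples; summing gives 6 + 1 + 15 + 6 + 1 + 0 + 6 + 10 = 45 transitive triples.
Total triples C(8,3) = 56, so cyclic triples = 56 − 45 = 11.

11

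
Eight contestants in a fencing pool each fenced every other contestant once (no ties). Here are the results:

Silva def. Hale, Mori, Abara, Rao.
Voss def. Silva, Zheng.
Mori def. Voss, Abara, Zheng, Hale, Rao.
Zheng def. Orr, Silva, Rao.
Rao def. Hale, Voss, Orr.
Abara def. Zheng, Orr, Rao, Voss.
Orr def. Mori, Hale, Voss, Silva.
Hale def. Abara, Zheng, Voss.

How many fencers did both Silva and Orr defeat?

2

Silva beat: Hale, Rao, Abara, Mori.
Orr beat: Hale, Voss, Silva, Mori.
Both beat: Hale, Mori — 2.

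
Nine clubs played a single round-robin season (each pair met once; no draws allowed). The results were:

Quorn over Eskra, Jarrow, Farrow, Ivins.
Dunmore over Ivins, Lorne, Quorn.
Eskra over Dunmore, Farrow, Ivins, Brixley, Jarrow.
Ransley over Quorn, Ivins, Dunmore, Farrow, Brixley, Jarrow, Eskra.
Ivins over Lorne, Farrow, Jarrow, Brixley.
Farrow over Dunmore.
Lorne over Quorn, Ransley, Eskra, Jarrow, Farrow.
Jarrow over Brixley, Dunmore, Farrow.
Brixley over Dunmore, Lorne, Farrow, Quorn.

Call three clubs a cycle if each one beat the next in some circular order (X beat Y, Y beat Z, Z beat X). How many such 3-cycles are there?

Win totals: Brixley 4, Jarrow 3, Dunmore 3, Ransley 7, Farrow 1, Eskra 5, Ivins 4, Quorn 4, Lorne 5.
A club with w wins dominates both others in C(w,2) triples; summing gives 6 + 3 + 3 + 21 + 0 + 10 + 6 + 6 + 10 = 65 transitive triples.
Total triples C(9,3) = 84, so cyclic triples = 84 − 65 = 19.

19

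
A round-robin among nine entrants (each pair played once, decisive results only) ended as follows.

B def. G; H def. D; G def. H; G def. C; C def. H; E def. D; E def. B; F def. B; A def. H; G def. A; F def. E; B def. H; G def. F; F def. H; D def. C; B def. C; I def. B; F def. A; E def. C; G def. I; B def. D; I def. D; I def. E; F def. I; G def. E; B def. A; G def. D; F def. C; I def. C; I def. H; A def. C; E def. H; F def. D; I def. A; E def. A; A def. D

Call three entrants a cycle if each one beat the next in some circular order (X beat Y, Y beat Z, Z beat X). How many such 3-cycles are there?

Win totals: A 3, B 5, C 1, D 1, E 5, F 7, G 7, H 1, I 6.
An entrant with w wins dominates both others in C(w,2) triples; summing gives 3 + 10 + 0 + 0 + 10 + 21 + 21 + 0 + 15 = 80 transitive triples.
Total triples C(9,3) = 84, so cyclic triples = 84 − 80 = 4.

4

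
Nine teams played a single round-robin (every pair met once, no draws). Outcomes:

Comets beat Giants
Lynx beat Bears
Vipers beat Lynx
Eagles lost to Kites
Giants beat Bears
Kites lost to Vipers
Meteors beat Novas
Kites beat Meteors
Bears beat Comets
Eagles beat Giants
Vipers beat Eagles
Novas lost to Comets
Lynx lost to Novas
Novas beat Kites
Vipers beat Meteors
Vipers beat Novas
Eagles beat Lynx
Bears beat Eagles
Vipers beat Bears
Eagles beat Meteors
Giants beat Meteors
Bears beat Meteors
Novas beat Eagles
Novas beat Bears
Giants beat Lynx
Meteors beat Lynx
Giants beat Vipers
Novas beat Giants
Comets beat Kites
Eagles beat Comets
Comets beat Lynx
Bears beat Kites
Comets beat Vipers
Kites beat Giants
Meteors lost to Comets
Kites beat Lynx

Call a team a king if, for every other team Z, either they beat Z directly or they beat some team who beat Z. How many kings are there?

Eagles reaches everyone (king).
Novas reaches everyone (king).
Vipers reaches everyone (king).
Comets reaches everyone (king).
Meteors cannot reach Vipers, Comets in two steps.
Lynx cannot reach Novas, Vipers, Giants in two steps.
Giants reaches everyone (king).
Bears reaches everyone (king).
Kites reaches everyone (king).
Kings: Eagles, Novas, Vipers, Comets, Giants, Bears, Kites — 7.

7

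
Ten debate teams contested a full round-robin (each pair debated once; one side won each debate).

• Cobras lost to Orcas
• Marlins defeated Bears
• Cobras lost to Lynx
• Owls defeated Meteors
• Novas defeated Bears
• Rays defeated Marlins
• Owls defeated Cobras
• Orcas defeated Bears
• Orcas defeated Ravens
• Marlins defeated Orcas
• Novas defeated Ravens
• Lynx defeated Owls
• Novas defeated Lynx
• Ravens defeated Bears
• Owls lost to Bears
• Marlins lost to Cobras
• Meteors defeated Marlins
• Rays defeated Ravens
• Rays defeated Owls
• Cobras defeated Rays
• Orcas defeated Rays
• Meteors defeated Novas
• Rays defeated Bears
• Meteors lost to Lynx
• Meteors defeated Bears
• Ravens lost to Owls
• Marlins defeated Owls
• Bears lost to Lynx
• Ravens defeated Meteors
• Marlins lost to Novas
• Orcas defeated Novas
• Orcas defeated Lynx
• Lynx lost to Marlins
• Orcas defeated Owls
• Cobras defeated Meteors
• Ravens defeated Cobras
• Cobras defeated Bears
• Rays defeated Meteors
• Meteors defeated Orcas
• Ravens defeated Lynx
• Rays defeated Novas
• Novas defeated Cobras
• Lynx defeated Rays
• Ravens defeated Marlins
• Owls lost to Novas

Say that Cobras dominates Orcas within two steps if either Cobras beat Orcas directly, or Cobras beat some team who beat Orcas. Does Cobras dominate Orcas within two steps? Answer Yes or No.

Yes

Cobras did not beat Orcas directly.
Cobras beat Rays, Bears, Marlins, Meteors. Of those, Marlins beat Orcas.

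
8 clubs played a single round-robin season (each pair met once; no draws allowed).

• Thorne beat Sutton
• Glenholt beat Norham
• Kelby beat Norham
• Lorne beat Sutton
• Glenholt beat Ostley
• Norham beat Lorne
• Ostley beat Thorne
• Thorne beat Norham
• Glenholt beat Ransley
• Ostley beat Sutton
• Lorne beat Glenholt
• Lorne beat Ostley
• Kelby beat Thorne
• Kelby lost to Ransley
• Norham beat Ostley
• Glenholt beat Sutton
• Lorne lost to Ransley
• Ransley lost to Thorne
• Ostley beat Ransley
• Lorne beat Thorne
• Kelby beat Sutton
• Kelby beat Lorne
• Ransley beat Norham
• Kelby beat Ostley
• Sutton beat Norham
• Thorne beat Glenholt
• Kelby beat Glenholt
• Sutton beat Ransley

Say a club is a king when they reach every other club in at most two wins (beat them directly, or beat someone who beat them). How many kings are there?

5

Sutton cannot reach Thorne, Glenholt in two steps.
Kelby reaches everyone (king).
Norham cannot reach Kelby in two steps.
Thorne reaches everyone (king).
Glenholt reaches everyone (king).
Lorne cannot reach Kelby in two steps.
Ostley reaches everyone (king).
Ransley reaches everyone (king).
Kings: Kelby, Thorne, Glenholt, Ostley, Ransley — 5.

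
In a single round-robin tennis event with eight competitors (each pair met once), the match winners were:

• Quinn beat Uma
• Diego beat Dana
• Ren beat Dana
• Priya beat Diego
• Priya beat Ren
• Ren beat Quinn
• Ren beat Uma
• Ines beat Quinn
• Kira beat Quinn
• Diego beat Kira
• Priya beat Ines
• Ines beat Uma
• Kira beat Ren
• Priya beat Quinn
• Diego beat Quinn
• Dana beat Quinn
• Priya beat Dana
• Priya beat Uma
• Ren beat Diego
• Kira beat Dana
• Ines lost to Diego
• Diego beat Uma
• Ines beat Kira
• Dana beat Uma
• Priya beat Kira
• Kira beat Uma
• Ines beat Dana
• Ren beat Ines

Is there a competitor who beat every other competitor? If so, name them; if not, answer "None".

Priya has 7 wins out of 7 opponents — a perfect record.

Priya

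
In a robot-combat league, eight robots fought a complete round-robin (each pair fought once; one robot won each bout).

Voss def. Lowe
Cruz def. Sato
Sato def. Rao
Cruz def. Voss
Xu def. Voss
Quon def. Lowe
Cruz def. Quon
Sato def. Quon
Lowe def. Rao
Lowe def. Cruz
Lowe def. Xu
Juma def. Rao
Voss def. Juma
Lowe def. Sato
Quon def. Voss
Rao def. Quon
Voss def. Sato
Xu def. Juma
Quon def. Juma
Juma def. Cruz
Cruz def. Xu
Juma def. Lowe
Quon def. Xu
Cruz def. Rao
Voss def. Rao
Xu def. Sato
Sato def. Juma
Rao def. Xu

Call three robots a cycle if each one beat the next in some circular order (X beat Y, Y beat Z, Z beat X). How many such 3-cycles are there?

18

Win totals: Lowe 4, Voss 4, Juma 3, Xu 3, Rao 2, Quon 4, Sato 3, Cruz 5.
A robot with w wins dominates both others in C(w,2) triples; summing gives 6 + 6 + 3 + 3 + 1 + 6 + 3 + 10 = 38 transitive triples.
Total triples C(8,3) = 56, so cyclic triples = 56 − 38 = 18.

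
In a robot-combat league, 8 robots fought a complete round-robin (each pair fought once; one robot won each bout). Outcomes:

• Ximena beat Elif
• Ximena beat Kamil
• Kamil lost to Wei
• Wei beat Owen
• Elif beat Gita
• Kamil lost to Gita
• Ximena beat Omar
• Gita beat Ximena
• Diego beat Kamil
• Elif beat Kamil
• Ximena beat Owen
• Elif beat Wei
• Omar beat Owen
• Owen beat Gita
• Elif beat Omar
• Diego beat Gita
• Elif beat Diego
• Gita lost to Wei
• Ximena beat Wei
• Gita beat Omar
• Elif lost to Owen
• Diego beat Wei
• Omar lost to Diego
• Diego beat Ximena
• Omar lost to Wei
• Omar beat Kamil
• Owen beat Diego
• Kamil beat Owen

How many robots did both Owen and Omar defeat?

Owen beat: Diego, Gita, Elif.
Omar beat: Kamil, Owen.
No one was beaten by both.

0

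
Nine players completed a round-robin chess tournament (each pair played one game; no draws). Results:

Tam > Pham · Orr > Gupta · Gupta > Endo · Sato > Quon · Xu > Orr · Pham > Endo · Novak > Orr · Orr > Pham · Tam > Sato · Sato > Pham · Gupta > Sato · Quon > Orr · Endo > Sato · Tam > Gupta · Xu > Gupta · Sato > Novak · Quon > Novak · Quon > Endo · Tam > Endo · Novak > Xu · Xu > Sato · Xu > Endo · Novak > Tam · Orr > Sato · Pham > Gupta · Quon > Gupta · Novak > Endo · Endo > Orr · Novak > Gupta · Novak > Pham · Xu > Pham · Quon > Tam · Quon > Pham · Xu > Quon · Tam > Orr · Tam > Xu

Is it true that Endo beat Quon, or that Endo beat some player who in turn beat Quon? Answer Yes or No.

Yes

Endo did not beat Quon directly.
Endo beat Sato, Orr. Of those, Sato beat Quon.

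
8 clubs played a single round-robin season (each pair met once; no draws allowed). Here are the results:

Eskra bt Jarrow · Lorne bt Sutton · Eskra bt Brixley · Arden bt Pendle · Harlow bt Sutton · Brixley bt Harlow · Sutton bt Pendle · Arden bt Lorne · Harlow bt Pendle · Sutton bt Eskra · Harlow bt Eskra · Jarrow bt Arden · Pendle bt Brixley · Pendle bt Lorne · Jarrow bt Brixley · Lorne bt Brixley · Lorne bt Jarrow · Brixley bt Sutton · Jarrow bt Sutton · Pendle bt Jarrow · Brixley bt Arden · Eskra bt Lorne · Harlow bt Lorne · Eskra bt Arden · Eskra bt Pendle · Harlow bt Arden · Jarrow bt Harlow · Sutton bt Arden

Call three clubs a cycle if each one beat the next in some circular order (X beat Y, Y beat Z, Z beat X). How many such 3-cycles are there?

17

Win totals: Brixley 3, Arden 2, Pendle 3, Lorne 3, Harlow 5, Eskra 5, Jarrow 4, Sutton 3.
A club with w wins dominates both others in C(w,2) triples; summing gives 3 + 1 + 3 + 3 + 10 + 10 + 6 + 3 = 39 transitive triples.
Total triples C(8,3) = 56, so cyclic triples = 56 − 39 = 17.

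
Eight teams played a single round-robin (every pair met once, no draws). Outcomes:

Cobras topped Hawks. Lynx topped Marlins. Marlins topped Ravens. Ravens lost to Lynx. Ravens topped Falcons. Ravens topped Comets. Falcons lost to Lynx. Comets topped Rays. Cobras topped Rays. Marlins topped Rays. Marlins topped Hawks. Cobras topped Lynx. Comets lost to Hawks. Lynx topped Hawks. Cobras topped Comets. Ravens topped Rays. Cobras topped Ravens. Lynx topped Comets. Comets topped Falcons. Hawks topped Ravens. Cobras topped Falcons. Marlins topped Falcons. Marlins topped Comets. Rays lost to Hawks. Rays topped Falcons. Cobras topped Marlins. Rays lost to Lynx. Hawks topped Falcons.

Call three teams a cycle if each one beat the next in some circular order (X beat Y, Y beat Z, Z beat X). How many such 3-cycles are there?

Win totals: Rays 1, Lynx 6, Cobras 7, Comets 2, Ravens 3, Hawks 4, Marlins 5, Falcons 0.
A team with w wins dominates both others in C(w,2) triples; summing gives 0 + 15 + 21 + 1 + 3 + 6 + 10 + 0 = 56 transitive triples.
Total triples C(8,3) = 56, so cyclic triples = 56 − 56 = 0.

0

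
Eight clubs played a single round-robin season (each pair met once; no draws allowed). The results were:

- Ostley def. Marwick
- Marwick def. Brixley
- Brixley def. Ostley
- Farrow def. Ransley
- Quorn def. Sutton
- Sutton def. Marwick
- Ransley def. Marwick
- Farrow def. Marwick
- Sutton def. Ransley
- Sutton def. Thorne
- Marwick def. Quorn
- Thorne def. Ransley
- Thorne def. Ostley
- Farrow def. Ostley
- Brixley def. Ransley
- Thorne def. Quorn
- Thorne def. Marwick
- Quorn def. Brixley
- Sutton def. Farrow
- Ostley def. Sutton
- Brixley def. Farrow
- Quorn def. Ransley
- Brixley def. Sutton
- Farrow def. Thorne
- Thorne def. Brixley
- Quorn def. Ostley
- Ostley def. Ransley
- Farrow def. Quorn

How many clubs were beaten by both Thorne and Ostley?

2

Thorne beat: Quorn, Ransley, Marwick, Ostley, Brixley.
Ostley beat: Sutton, Ransley, Marwick.
Both beat: Ransley, Marwick — 2.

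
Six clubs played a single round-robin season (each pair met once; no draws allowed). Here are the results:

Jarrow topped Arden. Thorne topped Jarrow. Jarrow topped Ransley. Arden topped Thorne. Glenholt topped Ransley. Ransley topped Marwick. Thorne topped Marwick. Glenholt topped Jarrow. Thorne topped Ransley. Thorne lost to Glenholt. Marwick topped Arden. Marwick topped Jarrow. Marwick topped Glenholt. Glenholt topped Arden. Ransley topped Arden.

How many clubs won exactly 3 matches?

Win totals: Ransley 2, Arden 1, Marwick 3, Thorne 3, Jarrow 2, Glenholt 4.
Exactly 3: Marwick, Thorne — 2 clubs.

2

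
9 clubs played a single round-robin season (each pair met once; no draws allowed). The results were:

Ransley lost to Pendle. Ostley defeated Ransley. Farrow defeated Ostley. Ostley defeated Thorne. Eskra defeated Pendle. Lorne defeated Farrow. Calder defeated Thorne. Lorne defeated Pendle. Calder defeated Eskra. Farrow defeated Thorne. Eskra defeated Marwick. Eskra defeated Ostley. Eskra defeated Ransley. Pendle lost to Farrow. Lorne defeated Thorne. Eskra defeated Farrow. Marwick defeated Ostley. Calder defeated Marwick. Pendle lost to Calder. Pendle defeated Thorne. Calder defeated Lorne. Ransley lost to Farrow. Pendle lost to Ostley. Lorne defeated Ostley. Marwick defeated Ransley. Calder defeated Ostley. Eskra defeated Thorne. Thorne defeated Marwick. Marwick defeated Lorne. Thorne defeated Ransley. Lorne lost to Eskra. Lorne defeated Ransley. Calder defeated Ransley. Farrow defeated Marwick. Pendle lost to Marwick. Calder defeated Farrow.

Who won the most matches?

Win totals: Ostley 3, Lorne 5, Eskra 7, Marwick 4, Calder 8, Pendle 2, Ransley 0, Farrow 5, Thorne 2.
Calder leads with 8 wins (next highest: 7).

Calder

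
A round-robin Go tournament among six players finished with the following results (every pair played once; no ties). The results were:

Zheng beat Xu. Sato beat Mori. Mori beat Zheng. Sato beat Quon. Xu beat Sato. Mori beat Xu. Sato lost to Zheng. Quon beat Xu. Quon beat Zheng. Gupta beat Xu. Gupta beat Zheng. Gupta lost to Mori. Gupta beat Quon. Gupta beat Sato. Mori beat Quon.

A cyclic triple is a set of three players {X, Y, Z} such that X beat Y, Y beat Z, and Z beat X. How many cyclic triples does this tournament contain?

5

Win totals: Quon 2, Xu 1, Mori 4, Zheng 2, Gupta 4, Sato 2.
A player with w wins dominates both others in C(w,2) triples; summing gives 1 + 0 + 6 + 1 + 6 + 1 = 15 transitive triples.
Total triples C(6,3) = 20, so cyclic triples = 20 − 15 = 5.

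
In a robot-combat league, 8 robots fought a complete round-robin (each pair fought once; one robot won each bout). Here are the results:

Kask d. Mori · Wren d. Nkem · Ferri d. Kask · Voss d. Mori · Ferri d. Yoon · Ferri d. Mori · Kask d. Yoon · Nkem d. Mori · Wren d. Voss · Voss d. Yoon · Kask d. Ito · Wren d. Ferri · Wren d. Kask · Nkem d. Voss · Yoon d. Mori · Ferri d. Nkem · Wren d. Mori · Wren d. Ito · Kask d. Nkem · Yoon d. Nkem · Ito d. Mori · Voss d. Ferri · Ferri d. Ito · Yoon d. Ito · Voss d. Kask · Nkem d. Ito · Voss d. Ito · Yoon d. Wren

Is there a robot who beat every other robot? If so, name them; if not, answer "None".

None

Highest win total is Wren with 6 (out of 7 possible).
Wren lost to Yoon, so no robot went undefeated.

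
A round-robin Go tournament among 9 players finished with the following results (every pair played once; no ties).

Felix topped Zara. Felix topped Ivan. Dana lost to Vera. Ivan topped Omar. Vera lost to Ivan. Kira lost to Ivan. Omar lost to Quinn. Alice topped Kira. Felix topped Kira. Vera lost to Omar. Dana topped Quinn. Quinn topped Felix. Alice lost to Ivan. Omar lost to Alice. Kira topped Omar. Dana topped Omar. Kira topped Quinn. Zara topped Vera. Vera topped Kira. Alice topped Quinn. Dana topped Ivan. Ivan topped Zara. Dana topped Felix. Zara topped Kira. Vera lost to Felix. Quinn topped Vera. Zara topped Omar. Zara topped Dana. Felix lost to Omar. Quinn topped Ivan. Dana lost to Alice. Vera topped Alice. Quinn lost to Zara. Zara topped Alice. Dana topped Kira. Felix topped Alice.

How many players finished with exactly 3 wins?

Win totals: Zara 6, Quinn 4, Omar 2, Ivan 5, Alice 4, Vera 3, Kira 2, Dana 5, Felix 5.
Exactly 3: Vera — 1 player.

1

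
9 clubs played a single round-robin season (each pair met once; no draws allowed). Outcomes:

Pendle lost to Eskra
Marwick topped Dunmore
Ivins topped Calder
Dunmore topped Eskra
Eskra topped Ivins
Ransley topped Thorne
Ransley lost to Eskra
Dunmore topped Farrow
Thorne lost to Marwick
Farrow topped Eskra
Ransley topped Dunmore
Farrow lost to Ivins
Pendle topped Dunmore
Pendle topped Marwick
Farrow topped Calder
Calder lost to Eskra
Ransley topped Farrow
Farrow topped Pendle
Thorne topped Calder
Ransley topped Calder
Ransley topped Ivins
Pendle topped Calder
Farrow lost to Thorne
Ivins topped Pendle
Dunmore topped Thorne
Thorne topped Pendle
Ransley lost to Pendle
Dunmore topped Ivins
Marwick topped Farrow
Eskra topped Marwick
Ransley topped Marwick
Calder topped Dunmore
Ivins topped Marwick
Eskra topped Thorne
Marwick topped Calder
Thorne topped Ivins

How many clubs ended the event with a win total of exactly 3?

1

Win totals: Ivins 4, Farrow 3, Marwick 4, Pendle 4, Thorne 4, Dunmore 4, Calder 1, Ransley 6, Eskra 6.
Exactly 3: Farrow — 1 club.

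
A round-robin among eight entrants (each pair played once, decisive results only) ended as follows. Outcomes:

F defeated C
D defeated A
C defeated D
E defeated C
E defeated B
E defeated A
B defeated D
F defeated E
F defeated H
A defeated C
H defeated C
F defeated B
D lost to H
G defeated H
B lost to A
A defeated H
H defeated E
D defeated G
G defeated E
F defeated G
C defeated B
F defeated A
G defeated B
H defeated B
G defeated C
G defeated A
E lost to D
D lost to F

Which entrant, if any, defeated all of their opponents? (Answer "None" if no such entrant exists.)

F has 7 wins out of 7 opponents — a perfect record.

F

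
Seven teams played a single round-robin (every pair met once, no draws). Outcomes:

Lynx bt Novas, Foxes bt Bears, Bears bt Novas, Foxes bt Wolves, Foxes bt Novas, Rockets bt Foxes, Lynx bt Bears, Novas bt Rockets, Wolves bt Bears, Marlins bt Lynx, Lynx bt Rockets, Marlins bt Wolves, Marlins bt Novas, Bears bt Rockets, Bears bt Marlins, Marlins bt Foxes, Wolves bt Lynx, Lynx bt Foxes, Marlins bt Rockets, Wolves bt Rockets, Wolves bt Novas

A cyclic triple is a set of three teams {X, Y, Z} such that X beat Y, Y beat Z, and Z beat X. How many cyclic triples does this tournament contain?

Win totals: Bears 3, Rockets 1, Marlins 5, Novas 1, Wolves 4, Lynx 4, Foxes 3.
A team with w wins dominates both others in C(w,2) triples; summing gives 3 + 0 + 10 + 0 + 6 + 6 + 3 = 28 transitive triples.
Total triples C(7,3) = 35, so cyclic triples = 35 − 28 = 7.

7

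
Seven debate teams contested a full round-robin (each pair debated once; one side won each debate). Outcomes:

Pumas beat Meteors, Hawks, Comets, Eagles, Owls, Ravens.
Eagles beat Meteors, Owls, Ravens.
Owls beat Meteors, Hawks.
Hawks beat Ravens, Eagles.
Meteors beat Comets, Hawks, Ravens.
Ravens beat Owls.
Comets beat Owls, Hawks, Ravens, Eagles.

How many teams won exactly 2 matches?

2

Win totals: Owls 2, Ravens 1, Pumas 6, Hawks 2, Comets 4, Meteors 3, Eagles 3.
Exactly 2: Owls, Hawks — 2 teams.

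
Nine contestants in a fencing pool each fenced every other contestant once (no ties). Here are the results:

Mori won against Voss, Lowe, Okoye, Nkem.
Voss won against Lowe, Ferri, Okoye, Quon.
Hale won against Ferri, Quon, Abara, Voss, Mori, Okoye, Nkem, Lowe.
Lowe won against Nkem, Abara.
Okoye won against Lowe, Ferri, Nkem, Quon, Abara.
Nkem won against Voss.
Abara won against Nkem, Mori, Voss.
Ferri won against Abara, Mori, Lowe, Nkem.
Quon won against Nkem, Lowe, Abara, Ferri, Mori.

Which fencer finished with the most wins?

Hale

Win totals: Quon 5, Hale 8, Nkem 1, Okoye 5, Lowe 2, Mori 4, Abara 3, Ferri 4, Voss 4.
Hale leads with 8 wins (next highest: 5).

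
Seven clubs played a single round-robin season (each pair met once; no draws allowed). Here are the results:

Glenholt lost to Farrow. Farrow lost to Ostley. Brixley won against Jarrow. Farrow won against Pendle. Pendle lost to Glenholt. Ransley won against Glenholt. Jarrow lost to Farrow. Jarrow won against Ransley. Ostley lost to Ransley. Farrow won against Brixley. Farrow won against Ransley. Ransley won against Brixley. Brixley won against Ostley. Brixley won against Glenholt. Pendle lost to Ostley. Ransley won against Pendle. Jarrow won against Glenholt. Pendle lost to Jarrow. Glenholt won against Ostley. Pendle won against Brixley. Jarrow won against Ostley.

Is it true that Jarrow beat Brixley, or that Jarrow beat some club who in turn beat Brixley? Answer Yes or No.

Jarrow did not beat Brixley directly.
Jarrow beat Ostley, Ransley, Glenholt, Pendle. Of those, Ransley beat Brixley.

Yes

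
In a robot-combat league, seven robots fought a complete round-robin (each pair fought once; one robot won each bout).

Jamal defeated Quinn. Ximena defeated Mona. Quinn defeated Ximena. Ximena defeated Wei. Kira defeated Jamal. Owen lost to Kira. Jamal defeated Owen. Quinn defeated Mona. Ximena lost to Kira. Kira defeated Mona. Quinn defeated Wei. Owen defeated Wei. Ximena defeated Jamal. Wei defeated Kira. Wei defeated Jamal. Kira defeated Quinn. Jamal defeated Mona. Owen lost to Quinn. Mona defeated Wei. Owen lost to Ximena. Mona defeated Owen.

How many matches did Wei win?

Wei's results: beat Kira, Jamal; lost to Ximena, Owen, Mona, Quinn.
That is 2 wins.

2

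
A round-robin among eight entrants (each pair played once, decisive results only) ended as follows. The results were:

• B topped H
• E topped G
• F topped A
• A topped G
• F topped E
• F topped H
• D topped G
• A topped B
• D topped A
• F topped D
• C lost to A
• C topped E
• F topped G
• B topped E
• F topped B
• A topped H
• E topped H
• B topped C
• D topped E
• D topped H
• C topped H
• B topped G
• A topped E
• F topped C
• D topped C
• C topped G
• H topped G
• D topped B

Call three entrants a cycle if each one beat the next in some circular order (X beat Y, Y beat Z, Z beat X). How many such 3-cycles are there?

0

Win totals: A 5, B 4, C 3, D 6, E 2, F 7, G 0, H 1.
An entrant with w wins dominates both others in C(w,2) triples; summing gives 10 + 6 + 3 + 15 + 1 + 21 + 0 + 0 = 56 transitive triples.
Total triples C(8,3) = 56, so cyclic triples = 56 − 56 = 0.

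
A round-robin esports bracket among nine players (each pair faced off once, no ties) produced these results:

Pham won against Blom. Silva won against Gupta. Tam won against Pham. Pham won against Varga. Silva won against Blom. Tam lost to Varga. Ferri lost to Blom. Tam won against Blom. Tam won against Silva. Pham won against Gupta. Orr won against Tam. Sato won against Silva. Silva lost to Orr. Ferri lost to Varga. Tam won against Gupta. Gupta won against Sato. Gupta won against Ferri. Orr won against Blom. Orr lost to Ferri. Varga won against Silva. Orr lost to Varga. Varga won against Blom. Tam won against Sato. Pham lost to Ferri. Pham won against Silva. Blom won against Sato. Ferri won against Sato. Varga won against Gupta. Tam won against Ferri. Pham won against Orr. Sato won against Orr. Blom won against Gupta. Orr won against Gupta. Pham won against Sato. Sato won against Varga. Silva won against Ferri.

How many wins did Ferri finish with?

Ferri's results: beat Pham, Sato, Orr; lost to Tam, Gupta, Blom, Varga, Silva.
That is 3 wins.

3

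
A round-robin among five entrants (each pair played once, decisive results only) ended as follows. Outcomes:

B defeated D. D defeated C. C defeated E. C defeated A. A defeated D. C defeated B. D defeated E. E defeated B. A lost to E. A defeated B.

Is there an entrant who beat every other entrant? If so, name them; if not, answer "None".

None

Highest win total is C with 3 (out of 4 possible).
C lost to D, so no entrant went undefeated.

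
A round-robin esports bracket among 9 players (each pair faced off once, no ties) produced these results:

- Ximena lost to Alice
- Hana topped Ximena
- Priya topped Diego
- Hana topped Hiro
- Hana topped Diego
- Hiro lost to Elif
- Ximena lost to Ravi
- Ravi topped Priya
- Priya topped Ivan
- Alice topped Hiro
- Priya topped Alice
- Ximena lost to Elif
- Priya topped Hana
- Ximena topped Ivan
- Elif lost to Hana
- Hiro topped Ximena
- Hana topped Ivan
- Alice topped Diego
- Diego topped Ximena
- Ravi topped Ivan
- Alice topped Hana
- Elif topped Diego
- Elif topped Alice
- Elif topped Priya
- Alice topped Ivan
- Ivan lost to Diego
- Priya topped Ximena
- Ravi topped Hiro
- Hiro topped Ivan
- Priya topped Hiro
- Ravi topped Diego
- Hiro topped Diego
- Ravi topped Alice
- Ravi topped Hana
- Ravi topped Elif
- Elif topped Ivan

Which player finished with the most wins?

Win totals: Ravi 8, Diego 2, Hana 5, Ivan 0, Hiro 3, Ximena 1, Elif 6, Alice 5, Priya 6.
Ravi leads with 8 wins (next highest: 6).

Ravi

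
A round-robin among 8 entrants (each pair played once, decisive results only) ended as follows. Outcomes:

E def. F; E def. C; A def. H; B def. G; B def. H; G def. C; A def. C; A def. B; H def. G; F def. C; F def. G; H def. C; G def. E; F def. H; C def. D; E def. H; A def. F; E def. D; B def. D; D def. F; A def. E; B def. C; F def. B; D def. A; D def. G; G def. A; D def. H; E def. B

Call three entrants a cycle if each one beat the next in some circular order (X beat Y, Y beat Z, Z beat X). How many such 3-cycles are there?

14

Win totals: A 5, B 4, C 1, D 4, E 5, F 4, G 3, H 2.
An entrant with w wins dominates both others in C(w,2) triples; summing gives 10 + 6 + 0 + 6 + 10 + 6 + 3 + 1 = 42 transitive triples.
Total triples C(8,3) = 56, so cyclic triples = 56 − 42 = 14.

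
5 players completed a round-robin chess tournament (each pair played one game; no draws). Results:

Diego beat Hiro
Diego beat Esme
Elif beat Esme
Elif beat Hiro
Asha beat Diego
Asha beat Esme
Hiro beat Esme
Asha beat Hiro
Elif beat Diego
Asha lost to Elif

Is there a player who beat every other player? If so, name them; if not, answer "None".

Elif

Elif has 4 wins out of 4 opponents — a perfect record.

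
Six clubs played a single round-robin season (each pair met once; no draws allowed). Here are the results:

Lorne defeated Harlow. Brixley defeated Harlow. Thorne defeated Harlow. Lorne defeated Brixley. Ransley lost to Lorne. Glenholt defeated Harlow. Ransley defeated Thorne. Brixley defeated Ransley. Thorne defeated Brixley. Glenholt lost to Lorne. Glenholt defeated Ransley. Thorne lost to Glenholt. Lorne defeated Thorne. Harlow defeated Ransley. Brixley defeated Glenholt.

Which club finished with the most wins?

Lorne

Win totals: Thorne 2, Ransley 1, Glenholt 3, Harlow 1, Brixley 3, Lorne 5.
Lorne leads with 5 wins (next highest: 3).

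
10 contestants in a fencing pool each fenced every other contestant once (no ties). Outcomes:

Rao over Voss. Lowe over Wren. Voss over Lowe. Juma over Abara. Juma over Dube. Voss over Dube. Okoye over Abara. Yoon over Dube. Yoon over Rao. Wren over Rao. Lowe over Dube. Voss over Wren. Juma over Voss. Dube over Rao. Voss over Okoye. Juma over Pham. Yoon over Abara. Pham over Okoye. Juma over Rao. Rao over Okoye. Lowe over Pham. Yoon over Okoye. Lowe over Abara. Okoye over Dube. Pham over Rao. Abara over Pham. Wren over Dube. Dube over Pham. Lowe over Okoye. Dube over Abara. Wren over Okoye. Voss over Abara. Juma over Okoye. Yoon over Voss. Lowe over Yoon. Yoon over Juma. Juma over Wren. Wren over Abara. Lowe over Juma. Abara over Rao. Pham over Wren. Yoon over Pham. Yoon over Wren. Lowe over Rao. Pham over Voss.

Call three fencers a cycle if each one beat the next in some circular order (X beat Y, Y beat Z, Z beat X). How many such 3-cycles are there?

Win totals: Okoye 2, Juma 7, Wren 4, Rao 2, Lowe 8, Dube 3, Voss 5, Pham 4, Yoon 8, Abara 2.
A fencer with w wins dominates both others in C(w,2) triples; summing gives 1 + 21 + 6 + 1 + 28 + 3 + 10 + 6 + 28 + 1 = 105 transitive triples.
Total triples C(10,3) = 120, so cyclic triples = 120 − 105 = 15.

15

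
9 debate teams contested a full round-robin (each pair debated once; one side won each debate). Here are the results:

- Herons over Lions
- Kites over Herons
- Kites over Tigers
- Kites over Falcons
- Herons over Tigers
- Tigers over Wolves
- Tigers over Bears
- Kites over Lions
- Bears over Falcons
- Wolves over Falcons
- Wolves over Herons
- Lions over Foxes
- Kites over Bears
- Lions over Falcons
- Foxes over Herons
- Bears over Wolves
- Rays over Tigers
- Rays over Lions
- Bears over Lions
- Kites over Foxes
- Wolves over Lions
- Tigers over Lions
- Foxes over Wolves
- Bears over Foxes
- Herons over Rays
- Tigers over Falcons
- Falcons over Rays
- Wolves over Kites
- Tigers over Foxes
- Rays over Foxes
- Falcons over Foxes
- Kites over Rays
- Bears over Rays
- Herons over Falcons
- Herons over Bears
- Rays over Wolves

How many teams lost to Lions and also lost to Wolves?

1

Lions beat: Foxes, Falcons.
Wolves beat: Kites, Falcons, Lions, Herons.
Both beat: Falcons — 1.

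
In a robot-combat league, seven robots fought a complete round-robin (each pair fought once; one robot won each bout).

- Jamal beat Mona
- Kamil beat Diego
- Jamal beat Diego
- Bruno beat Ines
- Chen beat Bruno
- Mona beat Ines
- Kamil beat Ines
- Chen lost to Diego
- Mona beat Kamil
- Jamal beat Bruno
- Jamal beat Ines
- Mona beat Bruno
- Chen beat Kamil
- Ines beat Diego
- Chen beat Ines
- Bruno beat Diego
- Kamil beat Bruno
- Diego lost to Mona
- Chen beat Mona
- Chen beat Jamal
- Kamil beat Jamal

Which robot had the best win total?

Win totals: Mona 4, Chen 5, Bruno 2, Jamal 4, Kamil 4, Diego 1, Ines 1.
Chen leads with 5 wins (next highest: 4).

Chen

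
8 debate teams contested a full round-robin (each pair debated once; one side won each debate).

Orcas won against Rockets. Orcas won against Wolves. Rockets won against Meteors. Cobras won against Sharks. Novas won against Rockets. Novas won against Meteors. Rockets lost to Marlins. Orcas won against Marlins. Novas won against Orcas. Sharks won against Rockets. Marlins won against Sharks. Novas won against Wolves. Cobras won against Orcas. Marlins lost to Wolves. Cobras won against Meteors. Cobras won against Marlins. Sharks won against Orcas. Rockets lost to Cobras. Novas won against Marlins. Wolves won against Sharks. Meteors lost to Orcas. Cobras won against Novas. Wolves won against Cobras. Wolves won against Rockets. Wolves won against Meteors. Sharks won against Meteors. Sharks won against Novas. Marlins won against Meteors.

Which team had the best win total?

Win totals: Cobras 6, Marlins 3, Sharks 4, Wolves 5, Orcas 4, Novas 5, Meteors 0, Rockets 1.
Cobras leads with 6 wins (next highest: 5).

Cobras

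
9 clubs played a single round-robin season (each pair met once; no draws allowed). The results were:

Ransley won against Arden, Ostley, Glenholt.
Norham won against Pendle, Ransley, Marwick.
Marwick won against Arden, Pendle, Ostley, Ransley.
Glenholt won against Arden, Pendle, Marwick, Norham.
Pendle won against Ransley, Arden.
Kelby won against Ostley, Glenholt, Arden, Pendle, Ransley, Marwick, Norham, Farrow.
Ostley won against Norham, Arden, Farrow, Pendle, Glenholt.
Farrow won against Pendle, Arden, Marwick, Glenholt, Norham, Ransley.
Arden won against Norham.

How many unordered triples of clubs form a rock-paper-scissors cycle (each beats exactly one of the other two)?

Win totals: Pendle 2, Arden 1, Kelby 8, Farrow 6, Ransley 3, Glenholt 4, Marwick 4, Ostley 5, Norham 3.
A club with w wins dominates both others in C(w,2) triples; summing gives 1 + 0 + 28 + 15 + 3 + 6 + 6 + 10 + 3 = 72 transitive triples.
Total triples C(9,3) = 84, so cyclic triples = 84 − 72 = 12.

12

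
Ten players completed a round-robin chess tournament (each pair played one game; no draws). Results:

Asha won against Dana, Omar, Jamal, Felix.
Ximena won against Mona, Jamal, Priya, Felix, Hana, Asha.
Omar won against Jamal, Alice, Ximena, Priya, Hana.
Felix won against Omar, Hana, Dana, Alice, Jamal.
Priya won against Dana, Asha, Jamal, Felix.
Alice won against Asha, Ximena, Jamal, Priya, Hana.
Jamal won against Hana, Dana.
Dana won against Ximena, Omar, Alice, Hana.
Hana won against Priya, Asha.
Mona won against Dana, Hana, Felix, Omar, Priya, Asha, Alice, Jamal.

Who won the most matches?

Win totals: Felix 5, Priya 4, Mona 8, Ximena 6, Hana 2, Asha 4, Dana 4, Alice 5, Omar 5, Jamal 2.
Mona leads with 8 wins (next highest: 6).

Mona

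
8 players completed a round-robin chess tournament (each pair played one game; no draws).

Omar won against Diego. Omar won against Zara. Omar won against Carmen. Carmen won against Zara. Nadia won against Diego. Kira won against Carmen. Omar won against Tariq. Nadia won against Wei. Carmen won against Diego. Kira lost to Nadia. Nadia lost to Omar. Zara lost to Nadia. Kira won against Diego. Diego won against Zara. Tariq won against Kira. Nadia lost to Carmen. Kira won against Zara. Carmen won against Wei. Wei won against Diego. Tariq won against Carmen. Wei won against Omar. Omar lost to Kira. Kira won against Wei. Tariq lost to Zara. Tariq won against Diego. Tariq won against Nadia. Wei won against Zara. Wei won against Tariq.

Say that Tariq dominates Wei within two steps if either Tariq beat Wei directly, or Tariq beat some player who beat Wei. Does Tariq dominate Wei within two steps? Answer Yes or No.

Yes

Tariq did not beat Wei directly.
Tariq beat Kira, Diego, Carmen, Nadia. Of those, Kira beat Wei.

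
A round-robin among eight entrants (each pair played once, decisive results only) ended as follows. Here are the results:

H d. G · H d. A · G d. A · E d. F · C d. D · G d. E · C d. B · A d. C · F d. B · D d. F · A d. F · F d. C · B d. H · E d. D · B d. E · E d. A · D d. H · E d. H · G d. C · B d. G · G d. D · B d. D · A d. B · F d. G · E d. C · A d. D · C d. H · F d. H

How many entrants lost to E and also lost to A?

3

E beat: A, C, D, F, H.
A beat: B, C, D, F.
Both beat: C, D, F — 3.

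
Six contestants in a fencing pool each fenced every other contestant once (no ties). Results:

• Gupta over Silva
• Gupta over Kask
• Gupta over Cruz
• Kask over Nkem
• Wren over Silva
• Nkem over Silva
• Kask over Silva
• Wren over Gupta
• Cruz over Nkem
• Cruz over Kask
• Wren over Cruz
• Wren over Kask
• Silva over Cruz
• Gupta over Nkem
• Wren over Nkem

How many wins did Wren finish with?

5

Wren's results: beat Gupta, Silva, Kask, Nkem, Cruz; lost to no one.
That is 5 wins.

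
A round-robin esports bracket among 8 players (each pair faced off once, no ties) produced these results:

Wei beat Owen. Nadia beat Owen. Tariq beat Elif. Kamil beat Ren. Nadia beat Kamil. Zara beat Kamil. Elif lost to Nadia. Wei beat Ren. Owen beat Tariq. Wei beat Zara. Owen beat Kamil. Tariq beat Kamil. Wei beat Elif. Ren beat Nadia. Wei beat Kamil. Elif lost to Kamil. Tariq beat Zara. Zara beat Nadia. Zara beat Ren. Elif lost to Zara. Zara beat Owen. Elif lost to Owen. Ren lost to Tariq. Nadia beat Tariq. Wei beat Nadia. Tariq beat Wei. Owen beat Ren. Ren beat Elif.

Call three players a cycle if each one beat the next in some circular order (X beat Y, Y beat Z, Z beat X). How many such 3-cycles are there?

7

Win totals: Nadia 4, Tariq 5, Elif 0, Ren 2, Zara 5, Wei 6, Owen 4, Kamil 2.
A player with w wins dominates both others in C(w,2) triples; summing gives 6 + 10 + 0 + 1 + 10 + 15 + 6 + 1 = 49 transitive triples.
Total triples C(8,3) = 56, so cyclic triples = 56 − 49 = 7.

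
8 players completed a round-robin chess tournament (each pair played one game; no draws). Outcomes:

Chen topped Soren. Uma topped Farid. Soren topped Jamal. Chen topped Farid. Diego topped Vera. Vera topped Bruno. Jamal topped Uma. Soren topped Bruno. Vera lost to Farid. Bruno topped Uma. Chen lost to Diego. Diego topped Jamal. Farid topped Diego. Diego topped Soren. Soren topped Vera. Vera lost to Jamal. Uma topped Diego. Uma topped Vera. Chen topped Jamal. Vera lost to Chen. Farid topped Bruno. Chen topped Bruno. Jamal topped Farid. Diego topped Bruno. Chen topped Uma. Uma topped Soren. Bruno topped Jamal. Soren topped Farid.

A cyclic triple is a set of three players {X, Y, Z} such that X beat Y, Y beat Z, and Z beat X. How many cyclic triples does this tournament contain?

12

Win totals: Soren 4, Bruno 2, Vera 1, Uma 4, Chen 6, Diego 5, Jamal 3, Farid 3.
A player with w wins dominates both others in C(w,2) triples; summing gives 6 + 1 + 0 + 6 + 15 + 10 + 3 + 3 = 44 transitive triples.
Total triples C(8,3) = 56, so cyclic triples = 56 − 44 = 12.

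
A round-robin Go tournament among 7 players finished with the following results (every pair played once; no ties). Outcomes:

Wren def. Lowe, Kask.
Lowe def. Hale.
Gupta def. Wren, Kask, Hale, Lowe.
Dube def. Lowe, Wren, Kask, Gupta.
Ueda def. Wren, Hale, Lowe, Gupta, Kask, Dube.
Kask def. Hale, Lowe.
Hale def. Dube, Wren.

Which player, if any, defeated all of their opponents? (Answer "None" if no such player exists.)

Ueda has 6 wins out of 6 opponents — a perfect record.

Ueda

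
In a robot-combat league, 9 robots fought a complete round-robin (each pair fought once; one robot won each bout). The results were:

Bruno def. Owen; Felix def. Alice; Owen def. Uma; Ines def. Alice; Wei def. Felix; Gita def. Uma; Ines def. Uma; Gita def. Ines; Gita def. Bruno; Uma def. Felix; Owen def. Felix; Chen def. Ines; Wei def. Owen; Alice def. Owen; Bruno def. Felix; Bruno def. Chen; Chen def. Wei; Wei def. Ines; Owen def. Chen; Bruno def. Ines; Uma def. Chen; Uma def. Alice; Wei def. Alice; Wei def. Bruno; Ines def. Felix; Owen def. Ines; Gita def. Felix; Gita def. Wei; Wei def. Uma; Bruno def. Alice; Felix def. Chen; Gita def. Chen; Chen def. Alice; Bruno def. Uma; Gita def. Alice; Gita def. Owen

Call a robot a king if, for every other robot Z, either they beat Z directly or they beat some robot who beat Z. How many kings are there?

Ines cannot reach Gita, Bruno, Wei in two steps.
Uma cannot reach Gita, Bruno in two steps.
Gita reaches everyone (king).
Owen cannot reach Gita, Bruno in two steps.
Felix cannot reach Uma, Gita, Bruno in two steps.
Bruno cannot reach Gita in two steps.
Wei cannot reach Gita in two steps.
Alice cannot reach Gita, Bruno, Wei in two steps.
Chen cannot reach Gita in two steps.
Kings: Gita — 1.

1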